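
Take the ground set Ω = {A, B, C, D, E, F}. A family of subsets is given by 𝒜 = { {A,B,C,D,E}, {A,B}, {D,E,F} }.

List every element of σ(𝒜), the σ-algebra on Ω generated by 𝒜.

Answer: σ(𝒜) = { {}, {C}, {F}, {A,B}, {C,F}, {D,E}, {A,B,C}, {A,B,F}, {C,D,E}, {D,E,F}, {A,B,C,F}, {A,B,D,E}, {C,D,E,F}, {A,B,C,D,E}, {A,B,D,E,F}, Ω }

Derivation:
Seed the family with 𝒜 together with ∅ and Ω: { {}, {A,B}, {D,E,F}, {A,B,C,D,E}, Ω }.
Pass 1 (4 new):
  {F}  = ᶜ of {A,B,C,D,E}
  {A,B,C}  = ᶜ of {D,E,F}
  {C,D,E,F}  = ᶜ of {A,B}
  {A,B,D,E,F}  = {A,B} ∪ {D,E,F}
  (now 9)
Pass 2 (3 new):
  {C}  = ᶜ of {A,B,D,E,F}
  {A,B,F}  = {A,B} ∪ {F}
  {A,B,C,F}  = {A,B,C} ∪ {F}
  (now 12)
Pass 3: +3 →
  {C,F}  = {C} ∪ {F}
  {D,E}  = ᶜ of {A,B,C,F}
  {C,D,E}  = ᶜ of {A,B,F}
  (now 15)
Pass 4 (1 new):
  {A,B,D,E}  = ᶜ of {C,F}
  (now 16)
Pass 5 adds nothing — fixpoint reached.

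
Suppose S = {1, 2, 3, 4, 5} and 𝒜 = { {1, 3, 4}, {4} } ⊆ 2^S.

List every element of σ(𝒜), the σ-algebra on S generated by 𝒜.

Take S₀ = 𝒜 ∪ {∅, S} = { {}, {4}, {1, 3, 4}, S }.
Step 1: 2 new —
  {2, 5}  = S∖{1, 3, 4}
  {1, 2, 3, 5}  = S∖{4}
  (now 6)
Step 2. New:
  {2, 4, 5}  = {2, 5} ∪ {4}
  (now 7)
Step 3. New:
  {1, 3}  = S∖{2, 4, 5}
  (now 8)
Step 4: no new sets; the family is a σ-algebra.

σ(𝒜) = { {}, {4}, {1, 3}, {2, 5}, {1, 3, 4}, {2, 4, 5}, {1, 2, 3, 5}, S }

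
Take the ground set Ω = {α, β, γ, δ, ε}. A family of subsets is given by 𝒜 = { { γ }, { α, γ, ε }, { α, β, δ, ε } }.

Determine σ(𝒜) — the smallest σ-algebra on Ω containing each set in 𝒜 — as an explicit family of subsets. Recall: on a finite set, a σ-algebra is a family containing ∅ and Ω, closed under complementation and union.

Take S₀ = 𝒜 ∪ {∅, Ω} = { {  }, { γ }, { α, γ, ε }, { α, β, δ, ε }, Ω }.
Iteration 1: +1 →
  { β, δ }  = complement { α, γ, ε }
  — 6 sets.
Iteration 2 (1 new):
  { β, γ, δ }  = { γ } ∪ { β, δ }
  — 7 sets.
Iteration 3 (1 new):
  { α, ε }  = complement { β, γ, δ }
  — 8 sets.
Iteration 4 adds nothing — fixpoint reached.

Hence σ(𝒜) has 8 members: { {  }, { γ }, { α, ε }, { β, δ }, { α, γ, ε }, { β, γ, δ }, { α, β, δ, ε }, Ω }.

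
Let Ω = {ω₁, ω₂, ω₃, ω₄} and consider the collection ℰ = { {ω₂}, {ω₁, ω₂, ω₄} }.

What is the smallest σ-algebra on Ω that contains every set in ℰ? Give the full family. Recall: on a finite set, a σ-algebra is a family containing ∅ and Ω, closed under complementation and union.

Initial family (4 sets): { {}, {ω₂}, {ω₁, ω₂, ω₄}, Ω }.
Step 1 adds 2:
  {ω₃}  = Ω∖{ω₁, ω₂, ω₄}
  {ω₁, ω₃, ω₄}  = Ω∖{ω₂}
Step 2: 1 new —
  {ω₂, ω₃}  = {ω₃} ∪ {ω₂}
Step 3: 1 new —
  {ω₁, ω₄}  = Ω∖{ω₂, ω₃}
Step 4: no new sets; the family is a σ-algebra.

σ(ℰ) = { {}, {ω₂}, {ω₃}, {ω₁, ω₄}, {ω₂, ω₃}, {ω₁, ω₂, ω₄}, {ω₁, ω₃, ω₄}, Ω }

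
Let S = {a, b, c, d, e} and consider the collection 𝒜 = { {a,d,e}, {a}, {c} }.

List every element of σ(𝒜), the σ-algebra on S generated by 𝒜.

|σ(𝒜)| = 16.  σ(𝒜) = { {}, {a}, {b}, {c}, {a,b}, {a,c}, {b,c}, {d,e}, {a,b,c}, {a,d,e}, {b,d,e}, {c,d,e}, {a,b,d,e}, {a,c,d,e}, {b,c,d,e}, S }

Check:
Take S₀ = 𝒜 ∪ {∅, S} = { {}, {a}, {c}, {a,d,e}, S }.
Iteration 1. New:
  {a,c}  = {c} ∪ {a}
  {b,c}  = S∖{a,d,e}
  {a,b,d,e}  = S∖{c}
  {a,c,d,e}  = {a,d,e} ∪ {c}
  {b,c,d,e}  = S∖{a}
  — 10 sets.
Iteration 2 adds 3:
  {b}  = S∖{a,c,d,e}
  {a,b,c}  = {b,c} ∪ {a,c}
  {b,d,e}  = S∖{a,c}
  — 13 sets.
Iteration 3 adds 2:
  {a,b}  = {b} ∪ {a}
  {d,e}  = S∖{a,b,c}
  — 15 sets.
Iteration 4: +1 →
  {c,d,e}  = S∖{a,b}
  — 16 sets.
Iteration 5 adds nothing — fixpoint reached.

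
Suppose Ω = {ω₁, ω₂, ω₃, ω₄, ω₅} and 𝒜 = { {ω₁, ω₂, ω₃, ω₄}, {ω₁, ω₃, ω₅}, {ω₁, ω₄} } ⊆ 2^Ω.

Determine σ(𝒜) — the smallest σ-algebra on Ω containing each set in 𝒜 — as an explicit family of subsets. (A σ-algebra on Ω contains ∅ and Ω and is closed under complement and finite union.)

σ(𝒜) (32 sets): { {}, {ω₁}, {ω₂}, {ω₃}, {ω₄}, {ω₅}, {ω₁, ω₂}, {ω₁, ω₃}, {ω₁, ω₄}, {ω₁, ω₅}, {ω₂, ω₃}, {ω₂, ω₄}, {ω₂, ω₅}, {ω₃, ω₄}, {ω₃, ω₅}, {ω₄, ω₅}, {ω₁, ω₂, ω₃}, {ω₁, ω₂, ω₄}, {ω₁, ω₂, ω₅}, {ω₁, ω₃, ω₄}, {ω₁, ω₃, ω₅}, {ω₁, ω₄, ω₅}, {ω₂, ω₃, ω₄}, {ω₂, ω₃, ω₅}, {ω₂, ω₄, ω₅}, {ω₃, ω₄, ω₅}, {ω₁, ω₂, ω₃, ω₄}, {ω₁, ω₂, ω₃, ω₅}, {ω₁, ω₂, ω₄, ω₅}, {ω₁, ω₃, ω₄, ω₅}, {ω₂, ω₃, ω₄, ω₅}, Ω }

Working:
Seed the family with 𝒜 together with ∅ and Ω: { {}, {ω₁, ω₄}, {ω₁, ω₃, ω₅}, {ω₁, ω₂, ω₃, ω₄}, Ω }.
Pass 1: 4 new —
  {ω₅}  = ᶜ of {ω₁, ω₂, ω₃, ω₄}
  {ω₂, ω₄}  = ᶜ of {ω₁, ω₃, ω₅}
  {ω₂, ω₃, ω₅}  = ᶜ of {ω₁, ω₄}
  {ω₁, ω₃, ω₄, ω₅}  = {ω₁, ω₄} ∪ {ω₁, ω₃, ω₅}
  |family| = 9
Pass 2: +6 →
  {ω₂}  = ᶜ of {ω₁, ω₃, ω₄, ω₅}
  {ω₁, ω₂, ω₄}  = {ω₁, ω₄} ∪ {ω₂, ω₄}
  {ω₁, ω₄, ω₅}  = {ω₅} ∪ {ω₁, ω₄}
  {ω₂, ω₄, ω₅}  = {ω₅} ∪ {ω₂, ω₄}
  {ω₁, ω₂, ω₃, ω₅}  = {ω₁, ω₃, ω₅} ∪ {ω₂, ω₃, ω₅}
  {ω₂, ω₃, ω₄, ω₅}  = {ω₂, ω₃, ω₅} ∪ {ω₂, ω₄}
  |family| = 15
Pass 3 adds 7:
  {ω₁}  = ᶜ of {ω₂, ω₃, ω₄, ω₅}
  {ω₄}  = ᶜ of {ω₁, ω₂, ω₃, ω₅}
  {ω₁, ω₃}  = ᶜ of {ω₂, ω₄, ω₅}
  {ω₂, ω₃}  = ᶜ of {ω₁, ω₄, ω₅}
  {ω₂, ω₅}  = {ω₂} ∪ {ω₅}
  {ω₃, ω₅}  = ᶜ of {ω₁, ω₂, ω₄}
  {ω₁, ω₂, ω₄, ω₅}  = {ω₁, ω₄, ω₅} ∪ {ω₁, ω₂, ω₄}
  |family| = 22
Pass 4 adds 9:
  {ω₃}  = ᶜ of {ω₁, ω₂, ω₄, ω₅}
  {ω₁, ω₂}  = {ω₂} ∪ {ω₁}
  {ω₁, ω₅}  = {ω₅} ∪ {ω₁}
  {ω₄, ω₅}  = {ω₅} ∪ {ω₄}
  {ω₁, ω₂, ω₃}  = {ω₂} ∪ {ω₁, ω₃}
  {ω₁, ω₂, ω₅}  = {ω₂, ω₅} ∪ {ω₁}
  {ω₁, ω₃, ω₄}  = ᶜ of {ω₂, ω₅}
  {ω₂, ω₃, ω₄}  = {ω₂, ω₄} ∪ {ω₂, ω₃}
  {ω₃, ω₄, ω₅}  = {ω₃, ω₅} ∪ {ω₄}
  |family| = 31
Pass 5. New:
  {ω₃, ω₄}  = ᶜ of {ω₁, ω₂, ω₅}
  |family| = 32
Pass 6: stable.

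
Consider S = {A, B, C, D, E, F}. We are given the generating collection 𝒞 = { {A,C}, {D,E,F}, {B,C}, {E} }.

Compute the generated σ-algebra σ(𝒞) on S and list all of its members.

σ(𝒞) = { {}, {A}, {B}, {C}, {E}, {A,B}, {A,C}, {A,E}, {B,C}, {B,E}, {C,E}, {D,F}, {A,B,C}, {A,B,E}, {A,C,E}, {A,D,F}, {B,C,E}, {B,D,F}, {C,D,F}, {D,E,F}, {A,B,C,E}, {A,B,D,F}, {A,C,D,F}, {A,D,E,F}, {B,C,D,F}, {B,D,E,F}, {C,D,E,F}, {A,B,C,D,F}, {A,B,D,E,F}, {A,C,D,E,F}, {B,C,D,E,F}, S }

Working:
Take S₀ = 𝒞 ∪ {∅, S} = { {}, {E}, {A,C}, {B,C}, {D,E,F}, S }.
Pass 1: +8 →
  {A,B,C}  = {D,E,F}ᶜ
  {A,C,E}  = {A,C} ∪ {E}
  {B,C,E}  = {B,C} ∪ {E}
  {A,D,E,F}  = {B,C}ᶜ
  {B,D,E,F}  = {A,C}ᶜ
  {A,B,C,D,F}  = {E}ᶜ
  {A,C,D,E,F}  = {A,C} ∪ {D,E,F}
  {B,C,D,E,F}  = {B,C} ∪ {D,E,F}
  — 14 sets.
Pass 2: +6 →
  {A}  = {B,C,D,E,F}ᶜ
  {B}  = {A,C,D,E,F}ᶜ
  {A,D,F}  = {B,C,E}ᶜ
  {B,D,F}  = {A,C,E}ᶜ
  {A,B,C,E}  = {A,B,C} ∪ {A,C,E}
  {A,B,D,E,F}  = {A,D,E,F} ∪ {B,D,E,F}
  — 20 sets.
Pass 3 (8 new):
  {C}  = {A,B,D,E,F}ᶜ
  {A,B}  = {B} ∪ {A}
  {A,E}  = {E} ∪ {A}
  {B,E}  = {B} ∪ {E}
  {D,F}  = {A,B,C,E}ᶜ
  {A,B,D,F}  = {B,D,F} ∪ {A,D,F}
  {A,C,D,F}  = {A,D,F} ∪ {A,C}
  {B,C,D,F}  = {B,D,F} ∪ {B,C}
  — 28 sets.
Pass 4 (4 new):
  {C,E}  = {A,B,D,F}ᶜ
  {A,B,E}  = {B,E} ∪ {A,B}
  {C,D,F}  = {C} ∪ {D,F}
  {C,D,E,F}  = {A,B}ᶜ
  — 32 sets.
Pass 5: already closed under ᶜ and ∪.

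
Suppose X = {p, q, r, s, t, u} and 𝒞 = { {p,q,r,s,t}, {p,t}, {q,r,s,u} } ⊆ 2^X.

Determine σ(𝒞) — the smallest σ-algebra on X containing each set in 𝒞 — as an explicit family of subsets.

Start: 𝒞 ∪ {∅, X} = { ∅, {p,t}, {q,r,s,u}, {p,q,r,s,t}, X }.
Round 1 adds 1:
  {u}  = {p,q,r,s,t}ᶜ
  |family| = 6
Round 2: 1 new —
  {p,t,u}  = {p,t} ∪ {u}
  |family| = 7
Round 3. New:
  {q,r,s}  = {p,t,u}ᶜ
  |family| = 8
Round 4: no new sets; the family is a σ-algebra.

|σ(𝒞)| = 8.  σ(𝒞) = { ∅, {u}, {p,t}, {p,t,u}, {q,r,s}, {q,r,s,u}, {p,q,r,s,t}, X }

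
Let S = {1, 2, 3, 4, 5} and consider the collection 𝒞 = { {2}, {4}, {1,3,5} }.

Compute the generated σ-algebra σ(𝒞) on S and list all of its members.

Answer: σ(𝒞) = { {}, {2}, {4}, {2,4}, {1,3,5}, {1,2,3,5}, {1,3,4,5}, S }

Trace:
Begin from { {}, {2}, {4}, {1,3,5}, S } (that is, 𝒞 plus ∅ and S).
Iteration 1. New:
  {2,4}  = {1,3,5}ᶜ
  {1,2,3,5}  = {4}ᶜ
  {1,3,4,5}  = {2}ᶜ
  (now 8)
Iteration 2: closed — nothing new.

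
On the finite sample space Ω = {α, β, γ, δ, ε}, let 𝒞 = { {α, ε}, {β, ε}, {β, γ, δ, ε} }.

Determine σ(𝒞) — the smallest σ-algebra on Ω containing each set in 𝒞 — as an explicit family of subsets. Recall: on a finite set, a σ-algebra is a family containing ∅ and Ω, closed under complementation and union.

σ(𝒞) (16 sets): { ∅, {α}, {β}, {ε}, {α, β}, {α, ε}, {β, ε}, {γ, δ}, {α, β, ε}, {α, γ, δ}, {β, γ, δ}, {γ, δ, ε}, {α, β, γ, δ}, {α, γ, δ, ε}, {β, γ, δ, ε}, Ω }

Working:
Take S₀ = 𝒞 ∪ {∅, Ω} = { ∅, {α, ε}, {β, ε}, {β, γ, δ, ε}, Ω }.
Iteration 1. New:
  {α}  = complement {β, γ, δ, ε}
  {α, β, ε}  = {β, ε} ∪ {α, ε}
  {α, γ, δ}  = complement {β, ε}
  {β, γ, δ}  = complement {α, ε}
Iteration 2 (3 new):
  {γ, δ}  = complement {α, β, ε}
  {α, β, γ, δ}  = {α, γ, δ} ∪ {β, γ, δ}
  {α, γ, δ, ε}  = {α, γ, δ} ∪ {α, ε}
Iteration 3 (2 new):
  {β}  = complement {α, γ, δ, ε}
  {ε}  = complement {α, β, γ, δ}
Iteration 4. New:
  {α, β}  = {β} ∪ {α}
  {γ, δ, ε}  = {γ, δ} ∪ {ε}
Iteration 5 adds nothing — fixpoint reached.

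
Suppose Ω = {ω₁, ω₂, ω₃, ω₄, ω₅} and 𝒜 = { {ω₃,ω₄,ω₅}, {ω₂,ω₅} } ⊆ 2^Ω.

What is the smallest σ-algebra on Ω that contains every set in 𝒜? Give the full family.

Begin from { {}, {ω₂,ω₅}, {ω₃,ω₄,ω₅}, Ω } (that is, 𝒜 plus ∅ and Ω).
Pass 1: +3 →
  {ω₁,ω₂}  = {ω₃,ω₄,ω₅}ᶜ
  {ω₁,ω₃,ω₄}  = {ω₂,ω₅}ᶜ
  {ω₂,ω₃,ω₄,ω₅}  = {ω₂,ω₅} ∪ {ω₃,ω₄,ω₅}
  [7 total]
Pass 2 adds 4:
  {ω₁}  = {ω₂,ω₃,ω₄,ω₅}ᶜ
  {ω₁,ω₂,ω₅}  = {ω₂,ω₅} ∪ {ω₁,ω₂}
  {ω₁,ω₂,ω₃,ω₄}  = {ω₁,ω₃,ω₄} ∪ {ω₁,ω₂}
  {ω₁,ω₃,ω₄,ω₅}  = {ω₃,ω₄,ω₅} ∪ {ω₁,ω₃,ω₄}
  [11 total]
Pass 3 adds 3:
  {ω₂}  = {ω₁,ω₃,ω₄,ω₅}ᶜ
  {ω₅}  = {ω₁,ω₂,ω₃,ω₄}ᶜ
  {ω₃,ω₄}  = {ω₁,ω₂,ω₅}ᶜ
  [14 total]
Pass 4: +2 →
  {ω₁,ω₅}  = {ω₅} ∪ {ω₁}
  {ω₂,ω₃,ω₄}  = {ω₃,ω₄} ∪ {ω₂}
  [16 total]
After Pass 5 the family is unchanged; done.

|σ(𝒜)| = 16.  σ(𝒜) = { {}, {ω₁}, {ω₂}, {ω₅}, {ω₁,ω₂}, {ω₁,ω₅}, {ω₂,ω₅}, {ω₃,ω₄}, {ω₁,ω₂,ω₅}, {ω₁,ω₃,ω₄}, {ω₂,ω₃,ω₄}, {ω₃,ω₄,ω₅}, {ω₁,ω₂,ω₃,ω₄}, {ω₁,ω₃,ω₄,ω₅}, {ω₂,ω₃,ω₄,ω₅}, Ω }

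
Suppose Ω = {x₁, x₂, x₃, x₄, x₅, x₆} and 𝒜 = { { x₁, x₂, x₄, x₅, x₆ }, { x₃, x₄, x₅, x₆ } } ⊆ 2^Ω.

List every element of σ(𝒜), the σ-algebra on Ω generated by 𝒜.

Seed the family with 𝒜 together with ∅ and Ω: { {}, { x₃, x₄, x₅, x₆ }, { x₁, x₂, x₄, x₅, x₆ }, Ω }.
Round 1: +2 →
  { x₃ }  = complement { x₁, x₂, x₄, x₅, x₆ }
  { x₁, x₂ }  = complement { x₃, x₄, x₅, x₆ }
Round 2: 1 new —
  { x₁, x₂, x₃ }  = { x₃ } ∪ { x₁, x₂ }
Round 3 (1 new):
  { x₄, x₅, x₆ }  = complement { x₁, x₂, x₃ }
After Round 4 the family is unchanged; done.

Therefore σ(𝒜) = { {}, { x₃ }, { x₁, x₂ }, { x₁, x₂, x₃ }, { x₄, x₅, x₆ }, { x₃, x₄, x₅, x₆ }, { x₁, x₂, x₄, x₅, x₆ }, Ω } (|σ(𝒜)| = 8).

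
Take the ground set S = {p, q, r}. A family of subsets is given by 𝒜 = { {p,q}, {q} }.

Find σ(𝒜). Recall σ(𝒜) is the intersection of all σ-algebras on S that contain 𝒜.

Seed the family with 𝒜 together with ∅ and S: { {}, {q}, {p,q}, S }.
Iteration 1: +2 →
  {r}  = ᶜ of {p,q}
  {p,r}  = ᶜ of {q}
  (now 6)
Iteration 2. New:
  {q,r}  = {r} ∪ {q}
  (now 7)
Iteration 3: +1 →
  {p}  = ᶜ of {q,r}
  (now 8)
Iteration 4: already closed under ᶜ and ∪.

σ(𝒜) = { {}, {p}, {q}, {r}, {p,q}, {p,r}, {q,r}, S }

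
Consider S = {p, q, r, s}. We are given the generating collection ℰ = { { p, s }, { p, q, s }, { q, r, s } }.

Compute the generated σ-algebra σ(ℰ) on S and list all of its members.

Take S₀ = ℰ ∪ {∅, S} = { {}, { p, s }, { p, q, s }, { q, r, s }, S }.
Pass 1. New:
  { p }  = { q, r, s }ᶜ
  { r }  = { p, q, s }ᶜ
  { q, r }  = { p, s }ᶜ
  — 8 sets.
Pass 2: 3 new —
  { p, r }  = { r } ∪ { p }
  { p, q, r }  = { q, r } ∪ { p }
  { p, r, s }  = { r } ∪ { p, s }
  — 11 sets.
Pass 3: 3 new —
  { q }  = { p, r, s }ᶜ
  { s }  = { p, q, r }ᶜ
  { q, s }  = { p, r }ᶜ
  — 14 sets.
Pass 4: 2 new —
  { p, q }  = { q } ∪ { p }
  { r, s }  = { r } ∪ { s }
  — 16 sets.
Pass 5: already closed under ᶜ and ∪.

Hence σ(ℰ) has 16 members: { {}, { p }, { q }, { r }, { s }, { p, q }, { p, r }, { p, s }, { q, r }, { q, s }, { r, s }, { p, q, r }, { p, q, s }, { p, r, s }, { q, r, s }, S }.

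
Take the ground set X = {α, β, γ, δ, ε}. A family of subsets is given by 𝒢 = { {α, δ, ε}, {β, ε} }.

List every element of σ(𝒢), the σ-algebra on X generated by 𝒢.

Seed the family with 𝒢 together with ∅ and X: { {}, {β, ε}, {α, δ, ε}, X }.
Iteration 1: +3 →
  {β, γ}  = X∖{α, δ, ε}
  {α, γ, δ}  = X∖{β, ε}
  {α, β, δ, ε}  = {β, ε} ∪ {α, δ, ε}
  — 7 sets.
Iteration 2 (4 new):
  {γ}  = X∖{α, β, δ, ε}
  {β, γ, ε}  = {β, ε} ∪ {β, γ}
  {α, β, γ, δ}  = {α, γ, δ} ∪ {β, γ}
  {α, γ, δ, ε}  = {α, δ, ε} ∪ {α, γ, δ}
  — 11 sets.
Iteration 3: 3 new —
  {β}  = X∖{α, γ, δ, ε}
  {ε}  = X∖{α, β, γ, δ}
  {α, δ}  = X∖{β, γ, ε}
  — 14 sets.
Iteration 4 adds 2:
  {γ, ε}  = {γ} ∪ {ε}
  {α, β, δ}  = {α, δ} ∪ {β}
  — 16 sets.
Iteration 5: no new sets; the family is a σ-algebra.

σ(𝒢) = { {}, {β}, {γ}, {ε}, {α, δ}, {β, γ}, {β, ε}, {γ, ε}, {α, β, δ}, {α, γ, δ}, {α, δ, ε}, {β, γ, ε}, {α, β, γ, δ}, {α, β, δ, ε}, {α, γ, δ, ε}, X }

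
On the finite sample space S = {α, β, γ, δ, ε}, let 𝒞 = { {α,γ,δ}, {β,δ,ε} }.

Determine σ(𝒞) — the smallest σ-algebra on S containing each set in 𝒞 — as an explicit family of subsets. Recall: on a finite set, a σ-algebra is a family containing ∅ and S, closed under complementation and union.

Answer: σ(𝒞) = { ∅, {δ}, {α,γ}, {β,ε}, {α,γ,δ}, {β,δ,ε}, {α,β,γ,ε}, S }

Working:
Seed the family with 𝒞 together with ∅ and S: { ∅, {α,γ,δ}, {β,δ,ε}, S }.
Pass 1 (2 new):
  {α,γ}  = complement {β,δ,ε}
  {β,ε}  = complement {α,γ,δ}
  — 6 sets.
Pass 2: 1 new —
  {α,β,γ,ε}  = {β,ε} ∪ {α,γ}
  — 7 sets.
Pass 3. New:
  {δ}  = complement {α,β,γ,ε}
  — 8 sets.
Pass 4: stable.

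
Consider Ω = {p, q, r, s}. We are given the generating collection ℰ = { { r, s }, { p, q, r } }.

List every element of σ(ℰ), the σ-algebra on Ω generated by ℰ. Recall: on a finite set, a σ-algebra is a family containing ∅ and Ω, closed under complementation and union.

σ(ℰ) = { ∅, { r }, { s }, { p, q }, { r, s }, { p, q, r }, { p, q, s }, Ω }

Derivation:
Seed the family with ℰ together with ∅ and Ω: { ∅, { r, s }, { p, q, r }, Ω }.
Step 1. New:
  { s }  = complement { p, q, r }
  { p, q }  = complement { r, s }
  |family| = 6
Step 2: +1 →
  { p, q, s }  = { p, q } ∪ { s }
  |family| = 7
Step 3 adds 1:
  { r }  = complement { p, q, s }
  |family| = 8
After Step 4 the family is unchanged; done.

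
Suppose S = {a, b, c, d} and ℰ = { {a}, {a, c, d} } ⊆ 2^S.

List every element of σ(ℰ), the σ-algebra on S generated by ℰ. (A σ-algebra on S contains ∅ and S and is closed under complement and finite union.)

Answer: σ(ℰ) = { {}, {a}, {b}, {a, b}, {c, d}, {a, c, d}, {b, c, d}, S }

Derivation:
Seed the family with ℰ together with ∅ and S: { {}, {a}, {a, c, d}, S }.
Round 1 adds 2:
  {b}  = S∖{a, c, d}
  {b, c, d}  = S∖{a}
  |family| = 6
Round 2: +1 →
  {a, b}  = {b} ∪ {a}
  |family| = 7
Round 3 adds 1:
  {c, d}  = S∖{a, b}
  |family| = 8
Round 4: already closed under ᶜ and ∪.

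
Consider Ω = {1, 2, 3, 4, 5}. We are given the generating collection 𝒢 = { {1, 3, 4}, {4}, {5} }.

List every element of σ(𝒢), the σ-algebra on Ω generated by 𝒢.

|σ(𝒢)| = 16.  σ(𝒢) = { {}, {2}, {4}, {5}, {1, 3}, {2, 4}, {2, 5}, {4, 5}, {1, 2, 3}, {1, 3, 4}, {1, 3, 5}, {2, 4, 5}, {1, 2, 3, 4}, {1, 2, 3, 5}, {1, 3, 4, 5}, Ω }

Trace:
Begin from { {}, {4}, {5}, {1, 3, 4}, Ω } (that is, 𝒢 plus ∅ and Ω).
Pass 1: 5 new —
  {2, 5}  = complement {1, 3, 4}
  {4, 5}  = {4} ∪ {5}
  {1, 2, 3, 4}  = complement {5}
  {1, 2, 3, 5}  = complement {4}
  {1, 3, 4, 5}  = {1, 3, 4} ∪ {5}
Pass 2: +3 →
  {2}  = complement {1, 3, 4, 5}
  {1, 2, 3}  = complement {4, 5}
  {2, 4, 5}  = {2, 5} ∪ {4, 5}
Pass 3 adds 2:
  {1, 3}  = complement {2, 4, 5}
  {2, 4}  = {4} ∪ {2}
Pass 4 (1 new):
  {1, 3, 5}  = complement {2, 4}
Pass 5 adds nothing — fixpoint reached.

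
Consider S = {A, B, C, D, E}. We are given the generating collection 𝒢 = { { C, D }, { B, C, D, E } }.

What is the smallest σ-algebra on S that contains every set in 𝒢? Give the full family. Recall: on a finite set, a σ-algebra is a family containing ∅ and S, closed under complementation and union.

Seed the family with 𝒢 together with ∅ and S: { {}, { C, D }, { B, C, D, E }, S }.
Step 1. New:
  { A }  = ᶜ of { B, C, D, E }
  { A, B, E }  = ᶜ of { C, D }
  |family| = 6
Step 2 adds 1:
  { A, C, D }  = { C, D } ∪ { A }
  |family| = 7
Step 3 adds 1:
  { B, E }  = ᶜ of { A, C, D }
  |family| = 8
Step 4: closed — nothing new.

σ(𝒢) = { {}, { A }, { B, E }, { C, D }, { A, B, E }, { A, C, D }, { B, C, D, E }, S }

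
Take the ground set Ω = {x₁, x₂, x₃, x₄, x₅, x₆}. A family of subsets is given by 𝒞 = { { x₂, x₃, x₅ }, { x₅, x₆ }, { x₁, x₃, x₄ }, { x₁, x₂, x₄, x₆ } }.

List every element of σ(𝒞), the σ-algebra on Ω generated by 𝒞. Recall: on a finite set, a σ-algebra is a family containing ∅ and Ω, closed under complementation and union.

Seed the family with 𝒞 together with ∅ and Ω: { {  }, { x₅, x₆ }, { x₁, x₃, x₄ }, { x₂, x₃, x₅ }, { x₁, x₂, x₄, x₆ }, Ω }.
Round 1: +9 →
  { x₃, x₅ }  = ᶜ of { x₁, x₂, x₄, x₆ }
  { x₁, x₄, x₆ }  = ᶜ of { x₂, x₃, x₅ }
  { x₂, x₅, x₆ }  = ᶜ of { x₁, x₃, x₄ }
  { x₁, x₂, x₃, x₄ }  = ᶜ of { x₅, x₆ }
  { x₂, x₃, x₅, x₆ }  = { x₂, x₃, x₅ } ∪ { x₅, x₆ }
  { x₁, x₂, x₃, x₄, x₅ }  = { x₁, x₃, x₄ } ∪ { x₂, x₃, x₅ }
  { x₁, x₂, x₃, x₄, x₆ }  = { x₁, x₃, x₄ } ∪ { x₁, x₂, x₄, x₆ }
  { x₁, x₂, x₄, x₅, x₆ }  = { x₁, x₂, x₄, x₆ } ∪ { x₅, x₆ }
  { x₁, x₃, x₄, x₅, x₆ }  = { x₁, x₃, x₄ } ∪ { x₅, x₆ }
  (now 15)
Round 2 adds 9:
  { x₂ }  = ᶜ of { x₁, x₃, x₄, x₅, x₆ }
  { x₃ }  = ᶜ of { x₁, x₂, x₄, x₅, x₆ }
  { x₅ }  = ᶜ of { x₁, x₂, x₃, x₄, x₆ }
  { x₆ }  = ᶜ of { x₁, x₂, x₃, x₄, x₅ }
  { x₁, x₄ }  = ᶜ of { x₂, x₃, x₅, x₆ }
  { x₃, x₅, x₆ }  = { x₅, x₆ } ∪ { x₃, x₅ }
  { x₁, x₃, x₄, x₅ }  = { x₁, x₃, x₄ } ∪ { x₃, x₅ }
  { x₁, x₃, x₄, x₆ }  = { x₁, x₄, x₆ } ∪ { x₁, x₃, x₄ }
  { x₁, x₄, x₅, x₆ }  = { x₅, x₆ } ∪ { x₁, x₄, x₆ }
  (now 24)
Round 3: 6 new —
  { x₂, x₃ }  = ᶜ of { x₁, x₄, x₅, x₆ }
  { x₂, x₅ }  = ᶜ of { x₁, x₃, x₄, x₆ }
  { x₂, x₆ }  = ᶜ of { x₁, x₃, x₄, x₅ }
  { x₃, x₆ }  = { x₆ } ∪ { x₃ }
  { x₁, x₂, x₄ }  = ᶜ of { x₃, x₅, x₆ }
  { x₁, x₄, x₅ }  = { x₁, x₄ } ∪ { x₅ }
  (now 30)
Round 4: +2 →
  { x₂, x₃, x₆ }  = ᶜ of { x₁, x₄, x₅ }
  { x₁, x₂, x₄, x₅ }  = ᶜ of { x₃, x₆ }
  (now 32)
Round 5: closed — nothing new.

|σ(𝒞)| = 32.  σ(𝒞) = { {  }, { x₂ }, { x₃ }, { x₅ }, { x₆ }, { x₁, x₄ }, { x₂, x₃ }, { x₂, x₅ }, { x₂, x₆ }, { x₃, x₅ }, { x₃, x₆ }, { x₅, x₆ }, { x₁, x₂, x₄ }, { x₁, x₃, x₄ }, { x₁, x₄, x₅ }, { x₁, x₄, x₆ }, { x₂, x₃, x₅ }, { x₂, x₃, x₆ }, { x₂, x₅, x₆ }, { x₃, x₅, x₆ }, { x₁, x₂, x₃, x₄ }, { x₁, x₂, x₄, x₅ }, { x₁, x₂, x₄, x₆ }, { x₁, x₃, x₄, x₅ }, { x₁, x₃, x₄, x₆ }, { x₁, x₄, x₅, x₆ }, { x₂, x₃, x₅, x₆ }, { x₁, x₂, x₃, x₄, x₅ }, { x₁, x₂, x₃, x₄, x₆ }, { x₁, x₂, x₄, x₅, x₆ }, { x₁, x₃, x₄, x₅, x₆ }, Ω }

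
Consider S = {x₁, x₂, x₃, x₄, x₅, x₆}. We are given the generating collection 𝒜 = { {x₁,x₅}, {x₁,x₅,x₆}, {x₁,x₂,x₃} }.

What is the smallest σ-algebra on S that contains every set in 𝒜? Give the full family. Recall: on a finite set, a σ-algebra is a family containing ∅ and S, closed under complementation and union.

σ(𝒜) = { {}, {x₁}, {x₄}, {x₅}, {x₆}, {x₁,x₄}, {x₁,x₅}, {x₁,x₆}, {x₂,x₃}, {x₄,x₅}, {x₄,x₆}, {x₅,x₆}, {x₁,x₂,x₃}, {x₁,x₄,x₅}, {x₁,x₄,x₆}, {x₁,x₅,x₆}, {x₂,x₃,x₄}, {x₂,x₃,x₅}, {x₂,x₃,x₆}, {x₄,x₅,x₆}, {x₁,x₂,x₃,x₄}, {x₁,x₂,x₃,x₅}, {x₁,x₂,x₃,x₆}, {x₁,x₄,x₅,x₆}, {x₂,x₃,x₄,x₅}, {x₂,x₃,x₄,x₆}, {x₂,x₃,x₅,x₆}, {x₁,x₂,x₃,x₄,x₅}, {x₁,x₂,x₃,x₄,x₆}, {x₁,x₂,x₃,x₅,x₆}, {x₂,x₃,x₄,x₅,x₆}, S }

Working:
Begin from { {}, {x₁,x₅}, {x₁,x₂,x₃}, {x₁,x₅,x₆}, S } (that is, 𝒜 plus ∅ and S).
Round 1 (5 new):
  {x₂,x₃,x₄}  = S∖{x₁,x₅,x₆}
  {x₄,x₅,x₆}  = S∖{x₁,x₂,x₃}
  {x₁,x₂,x₃,x₅}  = {x₁,x₂,x₃} ∪ {x₁,x₅}
  {x₂,x₃,x₄,x₆}  = S∖{x₁,x₅}
  {x₁,x₂,x₃,x₅,x₆}  = {x₁,x₂,x₃} ∪ {x₁,x₅,x₆}
  |family| = 10
Round 2 (7 new):
  {x₄}  = S∖{x₁,x₂,x₃,x₅,x₆}
  {x₄,x₆}  = S∖{x₁,x₂,x₃,x₅}
  {x₁,x₂,x₃,x₄}  = {x₁,x₂,x₃} ∪ {x₂,x₃,x₄}
  {x₁,x₄,x₅,x₆}  = {x₁,x₅,x₆} ∪ {x₄,x₅,x₆}
  {x₁,x₂,x₃,x₄,x₅}  = {x₂,x₃,x₄} ∪ {x₁,x₅}
  {x₁,x₂,x₃,x₄,x₆}  = {x₁,x₂,x₃} ∪ {x₂,x₃,x₄,x₆}
  {x₂,x₃,x₄,x₅,x₆}  = {x₂,x₃,x₄} ∪ {x₄,x₅,x₆}
  |family| = 17
Round 3. New:
  {x₁}  = S∖{x₂,x₃,x₄,x₅,x₆}
  {x₅}  = S∖{x₁,x₂,x₃,x₄,x₆}
  {x₆}  = S∖{x₁,x₂,x₃,x₄,x₅}
  {x₂,x₃}  = S∖{x₁,x₄,x₅,x₆}
  {x₅,x₆}  = S∖{x₁,x₂,x₃,x₄}
  {x₁,x₄,x₅}  = {x₁,x₅} ∪ {x₄}
  |family| = 23
Round 4: +9 →
  {x₁,x₄}  = {x₁} ∪ {x₄}
  {x₁,x₆}  = {x₁} ∪ {x₆}
  {x₄,x₅}  = {x₅} ∪ {x₄}
  {x₁,x₄,x₆}  = {x₁} ∪ {x₄,x₆}
  {x₂,x₃,x₅}  = {x₅} ∪ {x₂,x₃}
  {x₂,x₃,x₆}  = S∖{x₁,x₄,x₅}
  {x₁,x₂,x₃,x₆}  = {x₁,x₂,x₃} ∪ {x₆}
  {x₂,x₃,x₄,x₅}  = {x₂,x₃,x₄} ∪ {x₅}
  {x₂,x₃,x₅,x₆}  = {x₅,x₆} ∪ {x₂,x₃}
  |family| = 32
After Round 5 the family is unchanged; done.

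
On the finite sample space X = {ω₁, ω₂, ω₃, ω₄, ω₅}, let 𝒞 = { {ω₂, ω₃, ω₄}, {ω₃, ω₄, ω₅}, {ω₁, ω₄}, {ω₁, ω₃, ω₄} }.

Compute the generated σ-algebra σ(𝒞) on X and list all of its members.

Begin from { {}, {ω₁, ω₄}, {ω₁, ω₃, ω₄}, {ω₂, ω₃, ω₄}, {ω₃, ω₄, ω₅}, X } (that is, 𝒞 plus ∅ and X).
Round 1. New:
  {ω₁, ω₂}  = complement {ω₃, ω₄, ω₅}
  {ω₁, ω₅}  = complement {ω₂, ω₃, ω₄}
  {ω₂, ω₅}  = complement {ω₁, ω₃, ω₄}
  {ω₂, ω₃, ω₅}  = complement {ω₁, ω₄}
  {ω₁, ω₂, ω₃, ω₄}  = {ω₁, ω₃, ω₄} ∪ {ω₂, ω₃, ω₄}
  {ω₁, ω₃, ω₄, ω₅}  = {ω₃, ω₄, ω₅} ∪ {ω₁, ω₃, ω₄}
  {ω₂, ω₃, ω₄, ω₅}  = {ω₃, ω₄, ω₅} ∪ {ω₂, ω₃, ω₄}
  (now 13)
Round 2: 8 new —
  {ω₁}  = complement {ω₂, ω₃, ω₄, ω₅}
  {ω₂}  = complement {ω₁, ω₃, ω₄, ω₅}
  {ω₅}  = complement {ω₁, ω₂, ω₃, ω₄}
  {ω₁, ω₂, ω₄}  = {ω₁, ω₂} ∪ {ω₁, ω₄}
  {ω₁, ω₂, ω₅}  = {ω₂, ω₅} ∪ {ω₁, ω₂}
  {ω₁, ω₄, ω₅}  = {ω₁, ω₄} ∪ {ω₁, ω₅}
  {ω₁, ω₂, ω₃, ω₅}  = {ω₁, ω₂} ∪ {ω₂, ω₃, ω₅}
  {ω₁, ω₂, ω₄, ω₅}  = {ω₂, ω₅} ∪ {ω₁, ω₄}
  (now 21)
Round 3 (5 new):
  {ω₃}  = complement {ω₁, ω₂, ω₄, ω₅}
  {ω₄}  = complement {ω₁, ω₂, ω₃, ω₅}
  {ω₂, ω₃}  = complement {ω₁, ω₄, ω₅}
  {ω₃, ω₄}  = complement {ω₁, ω₂, ω₅}
  {ω₃, ω₅}  = complement {ω₁, ω₂, ω₄}
  (now 26)
Round 4: 6 new —
  {ω₁, ω₃}  = {ω₃} ∪ {ω₁}
  {ω₂, ω₄}  = {ω₂} ∪ {ω₄}
  {ω₄, ω₅}  = {ω₅} ∪ {ω₄}
  {ω₁, ω₂, ω₃}  = {ω₁, ω₂} ∪ {ω₃}
  {ω₁, ω₃, ω₅}  = {ω₃} ∪ {ω₁, ω₅}
  {ω₂, ω₄, ω₅}  = {ω₂, ω₅} ∪ {ω₄}
  (now 32)
Round 5: closed — nothing new.

Therefore σ(𝒞) = { {}, {ω₁}, {ω₂}, {ω₃}, {ω₄}, {ω₅}, {ω₁, ω₂}, {ω₁, ω₃}, {ω₁, ω₄}, {ω₁, ω₅}, {ω₂, ω₃}, {ω₂, ω₄}, {ω₂, ω₅}, {ω₃, ω₄}, {ω₃, ω₅}, {ω₄, ω₅}, {ω₁, ω₂, ω₃}, {ω₁, ω₂, ω₄}, {ω₁, ω₂, ω₅}, {ω₁, ω₃, ω₄}, {ω₁, ω₃, ω₅}, {ω₁, ω₄, ω₅}, {ω₂, ω₃, ω₄}, {ω₂, ω₃, ω₅}, {ω₂, ω₄, ω₅}, {ω₃, ω₄, ω₅}, {ω₁, ω₂, ω₃, ω₄}, {ω₁, ω₂, ω₃, ω₅}, {ω₁, ω₂, ω₄, ω₅}, {ω₁, ω₃, ω₄, ω₅}, {ω₂, ω₃, ω₄, ω₅}, X } (|σ(𝒞)| = 32).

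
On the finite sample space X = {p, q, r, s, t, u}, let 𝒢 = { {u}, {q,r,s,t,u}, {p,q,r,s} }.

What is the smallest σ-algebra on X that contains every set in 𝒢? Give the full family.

Start: 𝒢 ∪ {∅, X} = { ∅, {u}, {p,q,r,s}, {q,r,s,t,u}, X }.
Pass 1 (4 new):
  {p}  = complement {q,r,s,t,u}
  {t,u}  = complement {p,q,r,s}
  {p,q,r,s,t}  = complement {u}
  {p,q,r,s,u}  = {p,q,r,s} ∪ {u}
Pass 2 adds 3:
  {t}  = complement {p,q,r,s,u}
  {p,u}  = {u} ∪ {p}
  {p,t,u}  = {t,u} ∪ {p}
Pass 3: 3 new —
  {p,t}  = {t} ∪ {p}
  {q,r,s}  = complement {p,t,u}
  {q,r,s,t}  = complement {p,u}
Pass 4: +1 →
  {q,r,s,u}  = complement {p,t}
Pass 5 adds nothing — fixpoint reached.

|σ(𝒢)| = 16.  σ(𝒢) = { ∅, {p}, {t}, {u}, {p,t}, {p,u}, {t,u}, {p,t,u}, {q,r,s}, {p,q,r,s}, {q,r,s,t}, {q,r,s,u}, {p,q,r,s,t}, {p,q,r,s,u}, {q,r,s,t,u}, X }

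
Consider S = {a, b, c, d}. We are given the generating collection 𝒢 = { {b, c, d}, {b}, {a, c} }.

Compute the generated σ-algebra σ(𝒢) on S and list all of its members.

Begin from { {}, {b}, {a, c}, {b, c, d}, S } (that is, 𝒢 plus ∅ and S).
Pass 1. New:
  {a}  = {b, c, d}ᶜ
  {b, d}  = {a, c}ᶜ
  {a, b, c}  = {a, c} ∪ {b}
  {a, c, d}  = {b}ᶜ
  |family| = 9
Pass 2. New:
  {d}  = {a, b, c}ᶜ
  {a, b}  = {b} ∪ {a}
  {a, b, d}  = {b, d} ∪ {a}
  |family| = 12
Pass 3. New:
  {c}  = {a, b, d}ᶜ
  {a, d}  = {d} ∪ {a}
  {c, d}  = {a, b}ᶜ
  |family| = 15
Pass 4. New:
  {b, c}  = {a, d}ᶜ
  |family| = 16
Pass 5: no new sets; the family is a σ-algebra.

σ(𝒢) = { {}, {a}, {b}, {c}, {d}, {a, b}, {a, c}, {a, d}, {b, c}, {b, d}, {c, d}, {a, b, c}, {a, b, d}, {a, c, d}, {b, c, d}, S }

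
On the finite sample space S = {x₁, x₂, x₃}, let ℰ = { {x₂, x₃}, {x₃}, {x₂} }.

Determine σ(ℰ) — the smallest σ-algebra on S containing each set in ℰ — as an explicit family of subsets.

Take S₀ = ℰ ∪ {∅, S} = { {}, {x₂}, {x₃}, {x₂, x₃}, S }.
Iteration 1. New:
  {x₁}  = S∖{x₂, x₃}
  {x₁, x₂}  = S∖{x₃}
  {x₁, x₃}  = S∖{x₂}
  (now 8)
Iteration 2: stable.

σ(ℰ) = { {}, {x₁}, {x₂}, {x₃}, {x₁, x₂}, {x₁, x₃}, {x₂, x₃}, S }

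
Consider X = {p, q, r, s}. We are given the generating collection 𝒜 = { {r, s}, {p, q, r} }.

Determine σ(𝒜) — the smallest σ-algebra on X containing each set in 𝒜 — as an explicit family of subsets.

σ(𝒜) (8 sets): { {}, {r}, {s}, {p, q}, {r, s}, {p, q, r}, {p, q, s}, X }

Check:
Initial family (4 sets): { {}, {r, s}, {p, q, r}, X }.
Step 1 adds 2:
  {s}  = complement {p, q, r}
  {p, q}  = complement {r, s}
  |family| = 6
Step 2: +1 →
  {p, q, s}  = {p, q} ∪ {s}
  |family| = 7
Step 3 (1 new):
  {r}  = complement {p, q, s}
  |family| = 8
After Step 4 the family is unchanged; done.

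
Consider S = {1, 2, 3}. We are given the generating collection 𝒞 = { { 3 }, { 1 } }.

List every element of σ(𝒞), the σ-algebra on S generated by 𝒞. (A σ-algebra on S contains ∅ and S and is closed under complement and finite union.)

σ(𝒞) (8 sets): { ∅, { 1 }, { 2 }, { 3 }, { 1, 2 }, { 1, 3 }, { 2, 3 }, S }

Check:
Initial family (4 sets): { ∅, { 1 }, { 3 }, S }.
Step 1: 3 new —
  { 1, 2 }  = { 3 }ᶜ
  { 1, 3 }  = { 3 } ∪ { 1 }
  { 2, 3 }  = { 1 }ᶜ
  |family| = 7
Step 2: 1 new —
  { 2 }  = { 1, 3 }ᶜ
  |family| = 8
Step 3: closed — nothing new.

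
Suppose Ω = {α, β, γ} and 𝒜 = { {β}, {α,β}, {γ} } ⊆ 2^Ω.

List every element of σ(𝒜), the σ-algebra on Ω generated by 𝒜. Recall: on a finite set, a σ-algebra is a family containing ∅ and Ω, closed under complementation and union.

σ(𝒜) (8 sets): { {}, {α}, {β}, {γ}, {α,β}, {α,γ}, {β,γ}, Ω }

Trace:
Initial family (5 sets): { {}, {β}, {γ}, {α,β}, Ω }.
Round 1: +2 →
  {α,γ}  = {β}ᶜ
  {β,γ}  = {γ} ∪ {β}
  |family| = 7
Round 2. New:
  {α}  = {β,γ}ᶜ
  |family| = 8
Round 3: closed — nothing new.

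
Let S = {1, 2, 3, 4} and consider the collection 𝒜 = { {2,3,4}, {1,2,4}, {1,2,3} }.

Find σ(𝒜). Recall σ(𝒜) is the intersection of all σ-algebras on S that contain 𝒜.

|σ(𝒜)| = 16.  σ(𝒜) = { {}, {1}, {2}, {3}, {4}, {1,2}, {1,3}, {1,4}, {2,3}, {2,4}, {3,4}, {1,2,3}, {1,2,4}, {1,3,4}, {2,3,4}, S }

Derivation:
Initial family (5 sets): { {}, {1,2,3}, {1,2,4}, {2,3,4}, S }.
Iteration 1: 3 new —
  {1}  = complement {2,3,4}
  {3}  = complement {1,2,4}
  {4}  = complement {1,2,3}
Iteration 2: +3 →
  {1,3}  = {3} ∪ {1}
  {1,4}  = {4} ∪ {1}
  {3,4}  = {4} ∪ {3}
Iteration 3 (4 new):
  {1,2}  = complement {3,4}
  {2,3}  = complement {1,4}
  {2,4}  = complement {1,3}
  {1,3,4}  = {3} ∪ {1,4}
Iteration 4 adds 1:
  {2}  = complement {1,3,4}
After Iteration 5 the family is unchanged; done.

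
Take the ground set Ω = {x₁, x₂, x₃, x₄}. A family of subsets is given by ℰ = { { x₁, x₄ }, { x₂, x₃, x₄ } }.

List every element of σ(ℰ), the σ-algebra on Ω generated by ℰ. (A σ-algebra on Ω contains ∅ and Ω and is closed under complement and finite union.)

Answer: σ(ℰ) = { {  }, { x₁ }, { x₄ }, { x₁, x₄ }, { x₂, x₃ }, { x₁, x₂, x₃ }, { x₂, x₃, x₄ }, Ω }

Derivation:
Seed the family with ℰ together with ∅ and Ω: { {  }, { x₁, x₄ }, { x₂, x₃, x₄ }, Ω }.
Step 1: 2 new —
  { x₁ }  = Ω∖{ x₂, x₃, x₄ }
  { x₂, x₃ }  = Ω∖{ x₁, x₄ }
  — 6 sets.
Step 2: 1 new —
  { x₁, x₂, x₃ }  = { x₂, x₃ } ∪ { x₁ }
  — 7 sets.
Step 3. New:
  { x₄ }  = Ω∖{ x₁, x₂, x₃ }
  — 8 sets.
Step 4: closed — nothing new.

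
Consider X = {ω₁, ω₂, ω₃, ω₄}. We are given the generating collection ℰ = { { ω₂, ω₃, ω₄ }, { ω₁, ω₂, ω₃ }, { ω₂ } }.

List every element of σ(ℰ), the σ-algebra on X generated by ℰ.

Begin from { {}, { ω₂ }, { ω₁, ω₂, ω₃ }, { ω₂, ω₃, ω₄ }, X } (that is, ℰ plus ∅ and X).
Round 1: +3 →
  { ω₁ }  = X∖{ ω₂, ω₃, ω₄ }
  { ω₄ }  = X∖{ ω₁, ω₂, ω₃ }
  { ω₁, ω₃, ω₄ }  = X∖{ ω₂ }
  |family| = 8
Round 2: +3 →
  { ω₁, ω₂ }  = { ω₂ } ∪ { ω₁ }
  { ω₁, ω₄ }  = { ω₄ } ∪ { ω₁ }
  { ω₂, ω₄ }  = { ω₄ } ∪ { ω₂ }
  |family| = 11
Round 3: +4 →
  { ω₁, ω₃ }  = X∖{ ω₂, ω₄ }
  { ω₂, ω₃ }  = X∖{ ω₁, ω₄ }
  { ω₃, ω₄ }  = X∖{ ω₁, ω₂ }
  { ω₁, ω₂, ω₄ }  = { ω₁, ω₄ } ∪ { ω₁, ω₂ }
  |family| = 15
Round 4: +1 →
  { ω₃ }  = X∖{ ω₁, ω₂, ω₄ }
  |family| = 16
Round 5: no new sets; the family is a σ-algebra.

σ(ℰ) = { {}, { ω₁ }, { ω₂ }, { ω₃ }, { ω₄ }, { ω₁, ω₂ }, { ω₁, ω₃ }, { ω₁, ω₄ }, { ω₂, ω₃ }, { ω₂, ω₄ }, { ω₃, ω₄ }, { ω₁, ω₂, ω₃ }, { ω₁, ω₂, ω₄ }, { ω₁, ω₃, ω₄ }, { ω₂, ω₃, ω₄ }, X }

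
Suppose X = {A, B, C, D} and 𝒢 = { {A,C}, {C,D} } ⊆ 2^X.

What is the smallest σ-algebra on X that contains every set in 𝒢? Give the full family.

Begin from { {}, {A,C}, {C,D}, X } (that is, 𝒢 plus ∅ and X).
Iteration 1 (3 new):
  {A,B}  = ᶜ of {C,D}
  {B,D}  = ᶜ of {A,C}
  {A,C,D}  = {A,C} ∪ {C,D}
  [7 total]
Iteration 2 adds 4:
  {B}  = ᶜ of {A,C,D}
  {A,B,C}  = {A,B} ∪ {A,C}
  {A,B,D}  = {A,B} ∪ {B,D}
  {B,C,D}  = {C,D} ∪ {B,D}
  [11 total]
Iteration 3: +3 →
  {A}  = ᶜ of {B,C,D}
  {C}  = ᶜ of {A,B,D}
  {D}  = ᶜ of {A,B,C}
  [14 total]
Iteration 4 adds 2:
  {A,D}  = {D} ∪ {A}
  {B,C}  = {C} ∪ {B}
  [16 total]
Iteration 5: closed — nothing new.

Hence σ(𝒢) has 16 members: { {}, {A}, {B}, {C}, {D}, {A,B}, {A,C}, {A,D}, {B,C}, {B,D}, {C,D}, {A,B,C}, {A,B,D}, {A,C,D}, {B,C,D}, X }.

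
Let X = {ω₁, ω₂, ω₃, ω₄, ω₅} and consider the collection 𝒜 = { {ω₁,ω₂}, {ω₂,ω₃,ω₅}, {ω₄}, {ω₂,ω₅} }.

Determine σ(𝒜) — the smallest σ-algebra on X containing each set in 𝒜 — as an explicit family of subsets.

σ(𝒜) = { {}, {ω₁}, {ω₂}, {ω₃}, {ω₄}, {ω₅}, {ω₁,ω₂}, {ω₁,ω₃}, {ω₁,ω₄}, {ω₁,ω₅}, {ω₂,ω₃}, {ω₂,ω₄}, {ω₂,ω₅}, {ω₃,ω₄}, {ω₃,ω₅}, {ω₄,ω₅}, {ω₁,ω₂,ω₃}, {ω₁,ω₂,ω₄}, {ω₁,ω₂,ω₅}, {ω₁,ω₃,ω₄}, {ω₁,ω₃,ω₅}, {ω₁,ω₄,ω₅}, {ω₂,ω₃,ω₄}, {ω₂,ω₃,ω₅}, {ω₂,ω₄,ω₅}, {ω₃,ω₄,ω₅}, {ω₁,ω₂,ω₃,ω₄}, {ω₁,ω₂,ω₃,ω₅}, {ω₁,ω₂,ω₄,ω₅}, {ω₁,ω₃,ω₄,ω₅}, {ω₂,ω₃,ω₄,ω₅}, X }

Check:
Initial family (6 sets): { {}, {ω₄}, {ω₁,ω₂}, {ω₂,ω₅}, {ω₂,ω₃,ω₅}, X }.
Iteration 1 adds 8:
  {ω₁,ω₄}  = {ω₂,ω₃,ω₅}ᶜ
  {ω₁,ω₂,ω₄}  = {ω₁,ω₂} ∪ {ω₄}
  {ω₁,ω₂,ω₅}  = {ω₂,ω₅} ∪ {ω₁,ω₂}
  {ω₁,ω₃,ω₄}  = {ω₂,ω₅}ᶜ
  {ω₂,ω₄,ω₅}  = {ω₂,ω₅} ∪ {ω₄}
  {ω₃,ω₄,ω₅}  = {ω₁,ω₂}ᶜ
  {ω₁,ω₂,ω₃,ω₅}  = {ω₄}ᶜ
  {ω₂,ω₃,ω₄,ω₅}  = {ω₂,ω₃,ω₅} ∪ {ω₄}
  — 14 sets.
Iteration 2 (7 new):
  {ω₁}  = {ω₂,ω₃,ω₄,ω₅}ᶜ
  {ω₁,ω₃}  = {ω₂,ω₄,ω₅}ᶜ
  {ω₃,ω₄}  = {ω₁,ω₂,ω₅}ᶜ
  {ω₃,ω₅}  = {ω₁,ω₂,ω₄}ᶜ
  {ω₁,ω₂,ω₃,ω₄}  = {ω₁,ω₂} ∪ {ω₁,ω₃,ω₄}
  {ω₁,ω₂,ω₄,ω₅}  = {ω₂,ω₅} ∪ {ω₁,ω₂,ω₄}
  {ω₁,ω₃,ω₄,ω₅}  = {ω₃,ω₄,ω₅} ∪ {ω₁,ω₃,ω₄}
  — 21 sets.
Iteration 3: 5 new —
  {ω₂}  = {ω₁,ω₃,ω₄,ω₅}ᶜ
  {ω₃}  = {ω₁,ω₂,ω₄,ω₅}ᶜ
  {ω₅}  = {ω₁,ω₂,ω₃,ω₄}ᶜ
  {ω₁,ω₂,ω₃}  = {ω₁,ω₃} ∪ {ω₁,ω₂}
  {ω₁,ω₃,ω₅}  = {ω₁,ω₃} ∪ {ω₃,ω₅}
  — 26 sets.
Iteration 4: 6 new —
  {ω₁,ω₅}  = {ω₅} ∪ {ω₁}
  {ω₂,ω₃}  = {ω₂} ∪ {ω₃}
  {ω₂,ω₄}  = {ω₁,ω₃,ω₅}ᶜ
  {ω₄,ω₅}  = {ω₁,ω₂,ω₃}ᶜ
  {ω₁,ω₄,ω₅}  = {ω₅} ∪ {ω₁,ω₄}
  {ω₂,ω₃,ω₄}  = {ω₃,ω₄} ∪ {ω₂}
  — 32 sets.
After Iteration 5 the family is unchanged; done.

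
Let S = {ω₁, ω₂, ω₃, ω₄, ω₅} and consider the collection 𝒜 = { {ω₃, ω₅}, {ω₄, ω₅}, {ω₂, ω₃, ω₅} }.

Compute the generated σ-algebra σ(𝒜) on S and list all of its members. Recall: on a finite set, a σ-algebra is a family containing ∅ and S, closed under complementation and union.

Answer: σ(𝒜) = { {}, {ω₁}, {ω₂}, {ω₃}, {ω₄}, {ω₅}, {ω₁, ω₂}, {ω₁, ω₃}, {ω₁, ω₄}, {ω₁, ω₅}, {ω₂, ω₃}, {ω₂, ω₄}, {ω₂, ω₅}, {ω₃, ω₄}, {ω₃, ω₅}, {ω₄, ω₅}, {ω₁, ω₂, ω₃}, {ω₁, ω₂, ω₄}, {ω₁, ω₂, ω₅}, {ω₁, ω₃, ω₄}, {ω₁, ω₃, ω₅}, {ω₁, ω₄, ω₅}, {ω₂, ω₃, ω₄}, {ω₂, ω₃, ω₅}, {ω₂, ω₄, ω₅}, {ω₃, ω₄, ω₅}, {ω₁, ω₂, ω₃, ω₄}, {ω₁, ω₂, ω₃, ω₅}, {ω₁, ω₂, ω₄, ω₅}, {ω₁, ω₃, ω₄, ω₅}, {ω₂, ω₃, ω₄, ω₅}, S }

Working:
Start: 𝒜 ∪ {∅, S} = { {}, {ω₃, ω₅}, {ω₄, ω₅}, {ω₂, ω₃, ω₅}, S }.
Iteration 1: +5 →
  {ω₁, ω₄}  = ᶜ of {ω₂, ω₃, ω₅}
  {ω₁, ω₂, ω₃}  = ᶜ of {ω₄, ω₅}
  {ω₁, ω₂, ω₄}  = ᶜ of {ω₃, ω₅}
  {ω₃, ω₄, ω₅}  = {ω₄, ω₅} ∪ {ω₃, ω₅}
  {ω₂, ω₃, ω₄, ω₅}  = {ω₄, ω₅} ∪ {ω₂, ω₃, ω₅}
  |family| = 10
Iteration 2. New:
  {ω₁}  = ᶜ of {ω₂, ω₃, ω₄, ω₅}
  {ω₁, ω₂}  = ᶜ of {ω₃, ω₄, ω₅}
  {ω₁, ω₄, ω₅}  = {ω₄, ω₅} ∪ {ω₁, ω₄}
  {ω₁, ω₂, ω₃, ω₄}  = {ω₁, ω₂, ω₃} ∪ {ω₁, ω₂, ω₄}
  {ω₁, ω₂, ω₃, ω₅}  = {ω₁, ω₂, ω₃} ∪ {ω₂, ω₃, ω₅}
  {ω₁, ω₂, ω₄, ω₅}  = {ω₁, ω₂, ω₄} ∪ {ω₄, ω₅}
  {ω₁, ω₃, ω₄, ω₅}  = {ω₃, ω₄, ω₅} ∪ {ω₁, ω₄}
  |family| = 17
Iteration 3 (6 new):
  {ω₂}  = ᶜ of {ω₁, ω₃, ω₄, ω₅}
  {ω₃}  = ᶜ of {ω₁, ω₂, ω₄, ω₅}
  {ω₄}  = ᶜ of {ω₁, ω₂, ω₃, ω₅}
  {ω₅}  = ᶜ of {ω₁, ω₂, ω₃, ω₄}
  {ω₂, ω₃}  = ᶜ of {ω₁, ω₄, ω₅}
  {ω₁, ω₃, ω₅}  = {ω₃, ω₅} ∪ {ω₁}
  |family| = 23
Iteration 4 (9 new):
  {ω₁, ω₃}  = {ω₃} ∪ {ω₁}
  {ω₁, ω₅}  = {ω₅} ∪ {ω₁}
  {ω₂, ω₄}  = ᶜ of {ω₁, ω₃, ω₅}
  {ω₂, ω₅}  = {ω₂} ∪ {ω₅}
  {ω₃, ω₄}  = {ω₃} ∪ {ω₄}
  {ω₁, ω₂, ω₅}  = {ω₁, ω₂} ∪ {ω₅}
  {ω₁, ω₃, ω₄}  = {ω₃} ∪ {ω₁, ω₄}
  {ω₂, ω₃, ω₄}  = {ω₂, ω₃} ∪ {ω₄}
  {ω₂, ω₄, ω₅}  = {ω₂} ∪ {ω₄, ω₅}
  |family| = 32
Iteration 5: closed — nothing new.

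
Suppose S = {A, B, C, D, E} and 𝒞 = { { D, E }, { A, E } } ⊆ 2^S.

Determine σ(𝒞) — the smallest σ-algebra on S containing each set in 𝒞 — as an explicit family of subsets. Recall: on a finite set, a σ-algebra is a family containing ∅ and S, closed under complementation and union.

σ(𝒞) = { {  }, { A }, { D }, { E }, { A, D }, { A, E }, { B, C }, { D, E }, { A, B, C }, { A, D, E }, { B, C, D }, { B, C, E }, { A, B, C, D }, { A, B, C, E }, { B, C, D, E }, S }

Trace:
Initial family (4 sets): { {  }, { A, E }, { D, E }, S }.
Iteration 1. New:
  { A, B, C }  = S∖{ D, E }
  { A, D, E }  = { D, E } ∪ { A, E }
  { B, C, D }  = S∖{ A, E }
  (now 7)
Iteration 2 adds 4:
  { B, C }  = S∖{ A, D, E }
  { A, B, C, D }  = { A, B, C } ∪ { B, C, D }
  { A, B, C, E }  = { A, B, C } ∪ { A, E }
  { B, C, D, E }  = { D, E } ∪ { B, C, D }
  (now 11)
Iteration 3: 3 new —
  { A }  = S∖{ B, C, D, E }
  { D }  = S∖{ A, B, C, E }
  { E }  = S∖{ A, B, C, D }
  (now 14)
Iteration 4: +2 →
  { A, D }  = { D } ∪ { A }
  { B, C, E }  = { B, C } ∪ { E }
  (now 16)
Iteration 5: no new sets; the family is a σ-algebra.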